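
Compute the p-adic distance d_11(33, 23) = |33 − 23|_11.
d_11(33, 23) = 1

Step 1 — x − y = 33 − 23 = 10. Step 2 — v_11(10) = 0 (factor: 10 = (11^0 · 10); the sign does not affect v_p). Step 3 — |x − y|_11 = 11^{0} = 1.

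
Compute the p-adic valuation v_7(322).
v_7(322) = 1

v_7(n) is the largest exponent k such that 7^k divides n. Factor out: 322 = 7^1 · 46. (Sign doesn't affect v_p.) So v_7(322) = 1.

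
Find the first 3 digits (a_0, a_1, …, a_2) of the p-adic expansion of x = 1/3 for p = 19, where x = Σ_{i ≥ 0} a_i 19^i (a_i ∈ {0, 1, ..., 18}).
(a_0, …, a_2) = (13, 12, 12)

v_19(1/3) = 0 (numerator and denominator both coprime to 19), so x ∈ ℤ_19^×. Compute digits iteratively via a_i = x_i mod 19, x_{i+1} = (x_i − a_i)/19, with x_0 = x:
  x_0 = 1/3;  a_0 = 13;  x_1 = (x_0 − 13)/19 = -2/3
  x_1 = -2/3;  a_1 = 12;  x_2 = (x_1 − 12)/19 = -2/3
  x_2 = -2/3;  a_2 = 12;  x_3 = (x_2 − 12)/19 = -2/3
Digits: (13, 12, 12).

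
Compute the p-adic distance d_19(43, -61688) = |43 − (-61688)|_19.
d_19(43, -61688) = 1/6859

Step 1 — x − y = 43 − (-61688) = 61731. Step 2 — v_19(61731) = 3 (factor: 61731 = (19^3 · 9); the sign does not affect v_p). Step 3 — |x − y|_19 = 19^{-3} = 1/6859.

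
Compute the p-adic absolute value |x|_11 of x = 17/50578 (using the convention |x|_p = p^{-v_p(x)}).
|17/50578|_11 = 1331

Step 1 — compute v_11(x) by factoring powers of 11 out of the numerator and denominator: v_11(17/50578) = -3. Step 2 — apply |x|_p = p^{-v_p(x)} = 11^{3} = 1331.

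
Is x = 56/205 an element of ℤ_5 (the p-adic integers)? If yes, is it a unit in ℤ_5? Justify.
x ∉ ℤ_5 (v_5(x) = -1 < 0)

ℤ_5 = {x ∈ ℚ_5 : v_5(x) ≥ 0} and ℤ_5^× = {x ∈ ℤ_5 : v_5(x) = 0}. Here v_5(56/205) = v_5(num) − v_5(den) = -1; compare against these criteria.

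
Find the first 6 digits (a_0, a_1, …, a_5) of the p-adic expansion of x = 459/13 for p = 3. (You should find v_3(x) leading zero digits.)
(a_0, …, a_5) = (0, 0, 0, 2, 0, 2)

v_3(459/13) = 3, so a_0 = ... = a_2 = 0. Factor out: x = 3^3 · u with u = 17/13 a unit in ℤ_3. Expand u iteratively via a_{v+i} = u_i mod 3, u_{i+1} = (u_i − a_{v+i})/3:
  u_0 = 17/13;  a_3 = 2;  u_1 = (u_0 − 2)/3 = -3/13
  u_1 = -3/13;  a_4 = 0;  u_2 = (u_1 − 0)/3 = -1/13
  u_2 = -1/13;  a_5 = 2;  u_3 = (u_2 − 2)/3 = -9/13
Digits: (0, 0, 0, 2, 0, 2).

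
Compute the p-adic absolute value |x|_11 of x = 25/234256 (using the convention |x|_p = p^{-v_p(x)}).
|25/234256|_11 = 14641

Step 1 — compute v_11(x) by factoring powers of 11 out of the numerator and denominator: v_11(25/234256) = -4. Step 2 — apply |x|_p = p^{-v_p(x)} = 11^{4} = 14641.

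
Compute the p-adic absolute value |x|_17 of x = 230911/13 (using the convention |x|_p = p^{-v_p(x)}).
|230911/13|_17 = 1/4913

Step 1 — compute v_17(x) by factoring powers of 17 out of the numerator and denominator: v_17(230911/13) = 3. Step 2 — apply |x|_p = p^{-v_p(x)} = 17^{-3} = 1/4913.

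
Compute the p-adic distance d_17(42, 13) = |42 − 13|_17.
d_17(42, 13) = 1

Step 1 — x − y = 42 − 13 = 29. Step 2 — v_17(29) = 0 (factor: 29 = (17^0 · 29); the sign does not affect v_p). Step 3 — |x − y|_17 = 17^{0} = 1.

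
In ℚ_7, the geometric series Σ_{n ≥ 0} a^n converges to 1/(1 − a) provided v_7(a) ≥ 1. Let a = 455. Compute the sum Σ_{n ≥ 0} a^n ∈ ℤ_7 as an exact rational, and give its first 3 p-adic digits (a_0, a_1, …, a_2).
Σ a^n = 1/(1 − a) = -1/454;  first 3 digits = (1, 2, 6)

v_7(a) = 1 ≥ 1, so the series converges in ℤ_7 to 1/(1 − a) = 1/(1 − 455) = -1/454. Expand this rational in ℤ_7: compute digits iteratively via d_i = x_i mod 7, x_{i+1} = (x_i − d_i)/7. The first 3 digits are (1, 2, 6).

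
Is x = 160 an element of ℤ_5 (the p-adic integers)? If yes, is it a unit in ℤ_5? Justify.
x ∈ ℤ_5 but not a unit; v_5(x) = 1 > 0

ℤ_5 = {x ∈ ℚ_5 : v_5(x) ≥ 0} and ℤ_5^× = {x ∈ ℤ_5 : v_5(x) = 0}. Here v_5(160) = v_5(num) − v_5(den) = 1; compare against these criteria.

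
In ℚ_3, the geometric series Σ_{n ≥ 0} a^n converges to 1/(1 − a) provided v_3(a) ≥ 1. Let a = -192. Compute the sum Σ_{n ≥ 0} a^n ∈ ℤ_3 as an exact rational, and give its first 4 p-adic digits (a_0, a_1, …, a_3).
Σ a^n = 1/(1 − a) = 1/193;  first 4 digits = (1, 2, 0, 1)

v_3(a) = 1 ≥ 1, so the series converges in ℤ_3 to 1/(1 − a) = 1/(1 − (-192)) = 1/193. Expand this rational in ℤ_3: compute digits iteratively via d_i = x_i mod 3, x_{i+1} = (x_i − d_i)/3. The first 4 digits are (1, 2, 0, 1).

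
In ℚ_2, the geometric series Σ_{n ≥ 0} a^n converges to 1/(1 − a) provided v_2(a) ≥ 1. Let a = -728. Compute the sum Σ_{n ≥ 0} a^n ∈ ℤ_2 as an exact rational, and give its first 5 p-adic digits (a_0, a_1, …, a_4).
Σ a^n = 1/(1 − a) = 1/729;  first 5 digits = (1, 0, 0, 1, 0)

v_2(a) = 3 ≥ 1, so the series converges in ℤ_2 to 1/(1 − a) = 1/(1 − (-728)) = 1/729. Expand this rational in ℤ_2: compute digits iteratively via d_i = x_i mod 2, x_{i+1} = (x_i − d_i)/2. The first 5 digits are (1, 0, 0, 1, 0).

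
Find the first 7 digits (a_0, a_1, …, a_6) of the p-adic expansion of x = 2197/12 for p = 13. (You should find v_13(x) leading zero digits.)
(a_0, …, a_6) = (0, 0, 0, 12, 11, 11, 11)

v_13(2197/12) = 3, so a_0 = ... = a_2 = 0. Factor out: x = 13^3 · u with u = 1/12 a unit in ℤ_13. Expand u iteratively via a_{v+i} = u_i mod 13, u_{i+1} = (u_i − a_{v+i})/13:
  u_0 = 1/12;  a_3 = 12;  u_1 = (u_0 − 12)/13 = -11/12
  u_1 = -11/12;  a_4 = 11;  u_2 = (u_1 − 11)/13 = -11/12
  u_2 = -11/12;  a_5 = 11;  u_3 = (u_2 − 11)/13 = -11/12
  u_3 = -11/12;  a_6 = 11;  u_4 = (u_3 − 11)/13 = -11/12
Digits: (0, 0, 0, 12, 11, 11, 11).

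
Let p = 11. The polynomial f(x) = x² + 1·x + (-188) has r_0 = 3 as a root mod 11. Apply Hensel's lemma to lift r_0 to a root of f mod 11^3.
r_2 = 322 (mod 1331)

Hensel: r_{i+1} = r_i − f(r_i)·(f′(r_i))^{-1} mod 11^{i+2}, f′(x) = 2x + 1. Iterate:
  r_0 = 3 (mod 11)
  r_1 = 80 (mod 121)
  r_2 = 322 (mod 1331)
Final: r = 322 satisfies f(r) ≡ 0 mod 11^3.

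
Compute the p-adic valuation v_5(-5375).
v_5(-5375) = 3

v_5(n) is the largest exponent k such that 5^k divides n. Factor out: -5375 = -5^3 · 43. (Sign doesn't affect v_p.) So v_5(-5375) = 3.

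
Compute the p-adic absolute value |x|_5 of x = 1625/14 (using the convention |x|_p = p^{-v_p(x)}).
|1625/14|_5 = 1/125

Step 1 — compute v_5(x) by factoring powers of 5 out of the numerator and denominator: v_5(1625/14) = 3. Step 2 — apply |x|_p = p^{-v_p(x)} = 5^{-3} = 1/125.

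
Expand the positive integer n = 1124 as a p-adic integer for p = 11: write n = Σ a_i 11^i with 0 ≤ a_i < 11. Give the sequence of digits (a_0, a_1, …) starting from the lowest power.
(a_0, a_1, …) = (2, 3, 9)

Repeated division by 11 gives the digits low-to-high: 1124 = 2 + 3·11^1 + 9·11^2. Digit sequence: (2, 3, 9).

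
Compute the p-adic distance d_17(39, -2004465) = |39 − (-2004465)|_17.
d_17(39, -2004465) = 1/83521

Step 1 — x − y = 39 − (-2004465) = 2004504. Step 2 — v_17(2004504) = 4 (factor: 2004504 = (17^4 · 24); the sign does not affect v_p). Step 3 — |x − y|_17 = 17^{-4} = 1/83521.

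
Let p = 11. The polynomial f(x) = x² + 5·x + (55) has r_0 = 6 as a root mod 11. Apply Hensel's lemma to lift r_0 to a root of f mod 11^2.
r_1 = 6 (mod 121)

Hensel: r_{i+1} = r_i − f(r_i)·(f′(r_i))^{-1} mod 11^{i+2}, f′(x) = 2x + 5. Iterate:
  r_0 = 6 (mod 11)
  r_1 = 6 (mod 121)
Final: r = 6 satisfies f(r) ≡ 0 mod 11^2.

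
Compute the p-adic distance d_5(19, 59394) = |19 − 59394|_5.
d_5(19, 59394) = 1/3125

Step 1 — x − y = 19 − 59394 = -59375. Step 2 — v_5(-59375) = 5 (factor: -59375 = −(5^5 · 19); the sign does not affect v_p). Step 3 — |x − y|_5 = 5^{-5} = 1/3125.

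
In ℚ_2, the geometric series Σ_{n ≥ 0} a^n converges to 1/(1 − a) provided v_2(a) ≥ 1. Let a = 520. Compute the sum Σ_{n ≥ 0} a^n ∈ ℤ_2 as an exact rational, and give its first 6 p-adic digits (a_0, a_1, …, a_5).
Σ a^n = 1/(1 − a) = -1/519;  first 6 digits = (1, 0, 0, 1, 0, 0)

v_2(a) = 3 ≥ 1, so the series converges in ℤ_2 to 1/(1 − a) = 1/(1 − 520) = -1/519. Expand this rational in ℤ_2: compute digits iteratively via d_i = x_i mod 2, x_{i+1} = (x_i − d_i)/2. The first 6 digits are (1, 0, 0, 1, 0, 0).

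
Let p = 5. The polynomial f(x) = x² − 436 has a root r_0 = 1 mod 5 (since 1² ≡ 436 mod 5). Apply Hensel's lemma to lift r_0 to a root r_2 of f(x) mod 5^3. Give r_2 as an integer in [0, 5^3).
r_2 = 81 (mod 125)

Hensel's recurrence: r_{i+1} = r_i − f(r_i)·(f′(r_i))^{-1} mod 5^{i+2}, with f′(x) = 2x. Iterate:
  r_0 = 1 (mod 5)
  r_1 = 6 (mod 25)
  r_2 = 81 (mod 125)
Final: r_2 = 81, and one checks f(r_2) ≡ 0 mod 5^3.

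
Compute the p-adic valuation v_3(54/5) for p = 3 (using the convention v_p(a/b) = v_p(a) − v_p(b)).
v_3(54/5) = 3

Factor powers of 3 from the numerator and denominator of the reduced fraction: 54 = 3^3 · 2 and 5 = 3^0 · 5. Apply v_p(a/b) = v_p(a) − v_p(b): v_3(54/5) = 3 − 0 = 3.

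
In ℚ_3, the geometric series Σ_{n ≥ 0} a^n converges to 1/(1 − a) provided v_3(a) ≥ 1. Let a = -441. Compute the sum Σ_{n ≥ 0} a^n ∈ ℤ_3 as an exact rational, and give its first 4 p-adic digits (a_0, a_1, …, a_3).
Σ a^n = 1/(1 − a) = 1/442;  first 4 digits = (1, 0, 2, 1)

v_3(a) = 2 ≥ 1, so the series converges in ℤ_3 to 1/(1 − a) = 1/(1 − (-441)) = 1/442. Expand this rational in ℤ_3: compute digits iteratively via d_i = x_i mod 3, x_{i+1} = (x_i − d_i)/3. The first 4 digits are (1, 0, 2, 1).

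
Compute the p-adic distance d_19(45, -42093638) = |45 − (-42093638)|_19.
d_19(45, -42093638) = 1/2476099

Step 1 — x − y = 45 − (-42093638) = 42093683. Step 2 — v_19(42093683) = 5 (factor: 42093683 = (19^5 · 17); the sign does not affect v_p). Step 3 — |x − y|_19 = 19^{-5} = 1/2476099.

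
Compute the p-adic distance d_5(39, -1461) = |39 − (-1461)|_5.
d_5(39, -1461) = 1/125

Step 1 — x − y = 39 − (-1461) = 1500. Step 2 — v_5(1500) = 3 (factor: 1500 = (5^3 · 12); the sign does not affect v_p). Step 3 — |x − y|_5 = 5^{-3} = 1/125.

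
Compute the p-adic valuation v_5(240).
v_5(240) = 1

v_5(n) is the largest exponent k such that 5^k divides n. Factor out: 240 = 5^1 · 48. (Sign doesn't affect v_p.) So v_5(240) = 1.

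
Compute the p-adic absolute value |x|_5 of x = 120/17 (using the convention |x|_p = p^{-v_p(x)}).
|120/17|_5 = 1/5

Step 1 — compute v_5(x) by factoring powers of 5 out of the numerator and denominator: v_5(120/17) = 1. Step 2 — apply |x|_p = p^{-v_p(x)} = 5^{-1} = 1/5.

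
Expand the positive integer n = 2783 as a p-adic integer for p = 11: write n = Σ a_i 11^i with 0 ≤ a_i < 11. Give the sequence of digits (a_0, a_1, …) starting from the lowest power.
(a_0, a_1, …) = (0, 0, 1, 2)

Repeated division by 11 gives the digits low-to-high: 2783 = 1·11^2 + 2·11^3. Digit sequence: (0, 0, 1, 2).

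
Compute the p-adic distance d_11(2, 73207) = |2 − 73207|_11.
d_11(2, 73207) = 1/14641

Step 1 — x − y = 2 − 73207 = -73205. Step 2 — v_11(-73205) = 4 (factor: -73205 = −(11^4 · 5); the sign does not affect v_p). Step 3 — |x − y|_11 = 11^{-4} = 1/14641.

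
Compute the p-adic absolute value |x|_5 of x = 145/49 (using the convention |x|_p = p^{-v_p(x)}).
|145/49|_5 = 1/5

Step 1 — compute v_5(x) by factoring powers of 5 out of the numerator and denominator: v_5(145/49) = 1. Step 2 — apply |x|_p = p^{-v_p(x)} = 5^{-1} = 1/5.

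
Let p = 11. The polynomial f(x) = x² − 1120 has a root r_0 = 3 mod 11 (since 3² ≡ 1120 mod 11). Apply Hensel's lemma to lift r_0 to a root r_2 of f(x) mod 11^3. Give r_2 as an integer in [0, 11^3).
r_2 = 531 (mod 1331)

Hensel's recurrence: r_{i+1} = r_i − f(r_i)·(f′(r_i))^{-1} mod 11^{i+2}, with f′(x) = 2x. Iterate:
  r_0 = 3 (mod 11)
  r_1 = 47 (mod 121)
  r_2 = 531 (mod 1331)
Final: r_2 = 531, and one checks f(r_2) ≡ 0 mod 11^3.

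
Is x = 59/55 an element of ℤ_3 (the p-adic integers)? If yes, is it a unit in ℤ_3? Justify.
x ∈ ℤ_3^× (unit); v_3(x) = 0

ℤ_3 = {x ∈ ℚ_3 : v_3(x) ≥ 0} and ℤ_3^× = {x ∈ ℤ_3 : v_3(x) = 0}. Here v_3(59/55) = v_3(num) − v_3(den) = 0; compare against these criteria.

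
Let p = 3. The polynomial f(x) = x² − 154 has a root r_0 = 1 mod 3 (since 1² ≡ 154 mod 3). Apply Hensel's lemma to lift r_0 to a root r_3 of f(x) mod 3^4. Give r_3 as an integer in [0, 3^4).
r_3 = 37 (mod 81)

Hensel's recurrence: r_{i+1} = r_i − f(r_i)·(f′(r_i))^{-1} mod 3^{i+2}, with f′(x) = 2x. Iterate:
  r_0 = 1 (mod 3)
  r_1 = 1 (mod 9)
  r_2 = 10 (mod 27)
  r_3 = 37 (mod 81)
Final: r_3 = 37, and one checks f(r_3) ≡ 0 mod 3^4.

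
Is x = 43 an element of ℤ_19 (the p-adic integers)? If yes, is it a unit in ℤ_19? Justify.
x ∈ ℤ_19^× (unit); v_19(x) = 0

ℤ_19 = {x ∈ ℚ_19 : v_19(x) ≥ 0} and ℤ_19^× = {x ∈ ℤ_19 : v_19(x) = 0}. Here v_19(43) = v_19(num) − v_19(den) = 0; compare against these criteria.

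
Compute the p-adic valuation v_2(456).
v_2(456) = 3

v_2(n) is the largest exponent k such that 2^k divides n. Factor out: 456 = 2^3 · 57. (Sign doesn't affect v_p.) So v_2(456) = 3.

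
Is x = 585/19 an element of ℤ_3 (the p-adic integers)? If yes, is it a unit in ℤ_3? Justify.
x ∈ ℤ_3 but not a unit; v_3(x) = 2 > 0

ℤ_3 = {x ∈ ℚ_3 : v_3(x) ≥ 0} and ℤ_3^× = {x ∈ ℤ_3 : v_3(x) = 0}. Here v_3(585/19) = v_3(num) − v_3(den) = 2; compare against these criteria.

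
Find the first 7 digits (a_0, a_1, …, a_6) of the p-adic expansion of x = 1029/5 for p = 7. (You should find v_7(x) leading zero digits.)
(a_0, …, a_6) = (0, 0, 0, 2, 4, 5, 2)

v_7(1029/5) = 3, so a_0 = ... = a_2 = 0. Factor out: x = 7^3 · u with u = 3/5 a unit in ℤ_7. Expand u iteratively via a_{v+i} = u_i mod 7, u_{i+1} = (u_i − a_{v+i})/7:
  u_0 = 3/5;  a_3 = 2;  u_1 = (u_0 − 2)/7 = -1/5
  u_1 = -1/5;  a_4 = 4;  u_2 = (u_1 − 4)/7 = -3/5
  u_2 = -3/5;  a_5 = 5;  u_3 = (u_2 − 5)/7 = -4/5
  u_3 = -4/5;  a_6 = 2;  u_4 = (u_3 − 2)/7 = -2/5
Digits: (0, 0, 0, 2, 4, 5, 2).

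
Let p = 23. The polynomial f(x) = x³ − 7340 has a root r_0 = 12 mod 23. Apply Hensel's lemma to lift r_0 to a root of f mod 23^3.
r_2 = 9787 (mod 12167)

Hensel: r_{i+1} = r_i − f(r_i)/f′(r_i) mod 23^{i+2}, where f′(x) = 3x². Iterate:
  r_0 = 12 (mod 23)
  r_1 = 265 (mod 529)
  r_2 = 9787 (mod 12167)
Final: r = 9787 with f(r) ≡ 0 mod 23^3.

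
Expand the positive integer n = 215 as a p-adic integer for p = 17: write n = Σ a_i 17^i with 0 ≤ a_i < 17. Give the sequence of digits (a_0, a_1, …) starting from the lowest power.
(a_0, a_1, …) = (11, 12)

Repeated division by 17 gives the digits low-to-high: 215 = 11 + 12·17^1. Digit sequence: (11, 12).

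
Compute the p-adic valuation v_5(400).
v_5(400) = 2

v_5(n) is the largest exponent k such that 5^k divides n. Factor out: 400 = 5^2 · 16. (Sign doesn't affect v_p.) So v_5(400) = 2.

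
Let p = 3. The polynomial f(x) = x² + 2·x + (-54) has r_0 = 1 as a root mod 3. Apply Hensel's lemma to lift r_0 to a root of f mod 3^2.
r_1 = 7 (mod 9)

Hensel: r_{i+1} = r_i − f(r_i)·(f′(r_i))^{-1} mod 3^{i+2}, f′(x) = 2x + 2. Iterate:
  r_0 = 1 (mod 3)
  r_1 = 7 (mod 9)
Final: r = 7 satisfies f(r) ≡ 0 mod 3^2.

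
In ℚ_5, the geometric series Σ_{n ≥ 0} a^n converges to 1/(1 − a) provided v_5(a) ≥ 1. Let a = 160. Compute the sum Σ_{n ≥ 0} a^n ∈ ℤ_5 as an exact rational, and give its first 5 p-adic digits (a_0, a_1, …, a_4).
Σ a^n = 1/(1 − a) = -1/159;  first 5 digits = (1, 2, 0, 4, 0)

v_5(a) = 1 ≥ 1, so the series converges in ℤ_5 to 1/(1 − a) = 1/(1 − 160) = -1/159. Expand this rational in ℤ_5: compute digits iteratively via d_i = x_i mod 5, x_{i+1} = (x_i − d_i)/5. The first 5 digits are (1, 2, 0, 4, 0).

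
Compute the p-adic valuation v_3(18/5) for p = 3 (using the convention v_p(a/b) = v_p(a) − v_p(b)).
v_3(18/5) = 2

Factor powers of 3 from the numerator and denominator of the reduced fraction: 18 = 3^2 · 2 and 5 = 3^0 · 5. Apply v_p(a/b) = v_p(a) − v_p(b): v_3(18/5) = 2 − 0 = 2.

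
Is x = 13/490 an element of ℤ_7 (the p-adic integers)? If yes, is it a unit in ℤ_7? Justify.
x ∉ ℤ_7 (v_7(x) = -2 < 0)

ℤ_7 = {x ∈ ℚ_7 : v_7(x) ≥ 0} and ℤ_7^× = {x ∈ ℤ_7 : v_7(x) = 0}. Here v_7(13/490) = v_7(num) − v_7(den) = -2; compare against these criteria.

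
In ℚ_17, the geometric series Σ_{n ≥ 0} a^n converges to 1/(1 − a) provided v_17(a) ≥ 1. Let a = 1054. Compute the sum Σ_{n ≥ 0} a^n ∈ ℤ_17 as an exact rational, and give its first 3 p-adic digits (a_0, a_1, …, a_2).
Σ a^n = 1/(1 − a) = -1/1053;  first 3 digits = (1, 11, 5)

v_17(a) = 1 ≥ 1, so the series converges in ℤ_17 to 1/(1 − a) = 1/(1 − 1054) = -1/1053. Expand this rational in ℤ_17: compute digits iteratively via d_i = x_i mod 17, x_{i+1} = (x_i − d_i)/17. The first 3 digits are (1, 11, 5).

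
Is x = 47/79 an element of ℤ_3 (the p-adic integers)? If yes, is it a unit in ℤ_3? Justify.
x ∈ ℤ_3^× (unit); v_3(x) = 0

ℤ_3 = {x ∈ ℚ_3 : v_3(x) ≥ 0} and ℤ_3^× = {x ∈ ℤ_3 : v_3(x) = 0}. Here v_3(47/79) = v_3(num) − v_3(den) = 0; compare against these criteria.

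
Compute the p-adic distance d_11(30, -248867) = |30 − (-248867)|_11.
d_11(30, -248867) = 1/14641

Step 1 — x − y = 30 − (-248867) = 248897. Step 2 — v_11(248897) = 4 (factor: 248897 = (11^4 · 17); the sign does not affect v_p). Step 3 — |x − y|_11 = 11^{-4} = 1/14641.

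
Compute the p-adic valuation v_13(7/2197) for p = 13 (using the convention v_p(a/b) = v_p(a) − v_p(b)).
v_13(7/2197) = -3

Factor powers of 13 from the numerator and denominator of the reduced fraction: 7 = 13^0 · 7 and 2197 = 13^3 · 1. Apply v_p(a/b) = v_p(a) − v_p(b): v_13(7/2197) = 0 − 3 = -3.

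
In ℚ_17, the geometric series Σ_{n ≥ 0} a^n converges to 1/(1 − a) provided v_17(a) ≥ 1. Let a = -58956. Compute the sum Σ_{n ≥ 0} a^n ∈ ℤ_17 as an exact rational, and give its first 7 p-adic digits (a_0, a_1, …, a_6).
Σ a^n = 1/(1 − a) = 1/58957;  first 7 digits = (1, 0, 0, 5, 16, 16, 7)

v_17(a) = 3 ≥ 1, so the series converges in ℤ_17 to 1/(1 − a) = 1/(1 − (-58956)) = 1/58957. Expand this rational in ℤ_17: compute digits iteratively via d_i = x_i mod 17, x_{i+1} = (x_i − d_i)/17. The first 7 digits are (1, 0, 0, 5, 16, 16, 7).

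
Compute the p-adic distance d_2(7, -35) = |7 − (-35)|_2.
d_2(7, -35) = 1/2

Step 1 — x − y = 7 − (-35) = 42. Step 2 — v_2(42) = 1 (factor: 42 = (2^1 · 21); the sign does not affect v_p). Step 3 — |x − y|_2 = 2^{-1} = 1/2.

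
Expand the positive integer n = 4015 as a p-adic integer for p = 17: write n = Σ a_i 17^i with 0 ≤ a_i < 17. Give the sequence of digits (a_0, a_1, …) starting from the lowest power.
(a_0, a_1, …) = (3, 15, 13)

Repeated division by 17 gives the digits low-to-high: 4015 = 3 + 15·17^1 + 13·17^2. Digit sequence: (3, 15, 13).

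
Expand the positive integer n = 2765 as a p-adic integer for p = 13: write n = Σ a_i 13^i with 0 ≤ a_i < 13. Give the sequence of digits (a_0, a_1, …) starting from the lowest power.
(a_0, a_1, …) = (9, 4, 3, 1)

Repeated division by 13 gives the digits low-to-high: 2765 = 9 + 4·13^1 + 3·13^2 + 1·13^3. Digit sequence: (9, 4, 3, 1).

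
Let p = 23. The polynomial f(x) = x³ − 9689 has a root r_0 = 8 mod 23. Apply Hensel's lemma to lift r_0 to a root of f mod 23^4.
r_3 = 122230 (mod 279841)

Hensel: r_{i+1} = r_i − f(r_i)/f′(r_i) mod 23^{i+2}, where f′(x) = 3x². Iterate:
  r_0 = 8 (mod 23)
  r_1 = 31 (mod 529)
  r_2 = 560 (mod 12167)
  r_3 = 122230 (mod 279841)
Final: r = 122230 with f(r) ≡ 0 mod 23^4.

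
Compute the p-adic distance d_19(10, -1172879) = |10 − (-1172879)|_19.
d_19(10, -1172879) = 1/130321

Step 1 — x − y = 10 − (-1172879) = 1172889. Step 2 — v_19(1172889) = 4 (factor: 1172889 = (19^4 · 9); the sign does not affect v_p). Step 3 — |x − y|_19 = 19^{-4} = 1/130321.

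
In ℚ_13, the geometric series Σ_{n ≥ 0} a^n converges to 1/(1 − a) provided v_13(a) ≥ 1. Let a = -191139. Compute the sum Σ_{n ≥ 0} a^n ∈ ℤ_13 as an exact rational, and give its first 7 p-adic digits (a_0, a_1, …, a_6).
Σ a^n = 1/(1 − a) = 1/191140;  first 7 digits = (1, 0, 0, 4, 6, 12, 2)

v_13(a) = 3 ≥ 1, so the series converges in ℤ_13 to 1/(1 − a) = 1/(1 − (-191139)) = 1/191140. Expand this rational in ℤ_13: compute digits iteratively via d_i = x_i mod 13, x_{i+1} = (x_i − d_i)/13. The first 7 digits are (1, 0, 0, 4, 6, 12, 2).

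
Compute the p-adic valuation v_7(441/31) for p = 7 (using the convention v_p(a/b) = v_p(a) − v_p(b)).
v_7(441/31) = 2

Factor powers of 7 from the numerator and denominator of the reduced fraction: 441 = 7^2 · 9 and 31 = 7^0 · 31. Apply v_p(a/b) = v_p(a) − v_p(b): v_7(441/31) = 2 − 0 = 2.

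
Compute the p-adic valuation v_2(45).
v_2(45) = 0

v_2(n) is the largest exponent k such that 2^k divides n. Factor out: 45 = 2^0 · 45. (Sign doesn't affect v_p.) So v_2(45) = 0.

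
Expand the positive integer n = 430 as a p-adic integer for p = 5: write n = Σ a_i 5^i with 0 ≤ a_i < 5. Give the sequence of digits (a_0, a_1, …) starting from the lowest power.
(a_0, a_1, …) = (0, 1, 2, 3)

Repeated division by 5 gives the digits low-to-high: 430 = 1·5^1 + 2·5^2 + 3·5^3. Digit sequence: (0, 1, 2, 3).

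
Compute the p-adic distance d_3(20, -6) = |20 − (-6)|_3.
d_3(20, -6) = 1

Step 1 — x − y = 20 − (-6) = 26. Step 2 — v_3(26) = 0 (factor: 26 = (3^0 · 26); the sign does not affect v_p). Step 3 — |x − y|_3 = 3^{0} = 1.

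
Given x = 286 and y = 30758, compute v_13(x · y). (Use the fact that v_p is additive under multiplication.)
v_13(8796788) = 4

v_p(x) = 1 (factor: 286 = 13^1 · 22); v_p(y) = 3 (factor: 30758 = 13^3 · 14). Additivity: v_p(xy) = v_p(x) + v_p(y) = 1 + 3 = 4. (Direct check: xy = 8796788 = 13^4 · (308).)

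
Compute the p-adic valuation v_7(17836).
v_7(17836) = 3

v_7(n) is the largest exponent k such that 7^k divides n. Factor out: 17836 = 7^3 · 52. (Sign doesn't affect v_p.) So v_7(17836) = 3.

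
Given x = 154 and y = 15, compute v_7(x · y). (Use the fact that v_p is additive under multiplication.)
v_7(2310) = 1

v_p(x) = 1 (factor: 154 = 7^1 · 22); v_p(y) = 0 (factor: 15 = 7^0 · 15). Additivity: v_p(xy) = v_p(x) + v_p(y) = 1 + 0 = 1. (Direct check: xy = 2310 = 7^1 · (330).)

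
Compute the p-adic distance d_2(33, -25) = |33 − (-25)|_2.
d_2(33, -25) = 1/2

Step 1 — x − y = 33 − (-25) = 58. Step 2 — v_2(58) = 1 (factor: 58 = (2^1 · 29); the sign does not affect v_p). Step 3 — |x − y|_2 = 2^{-1} = 1/2.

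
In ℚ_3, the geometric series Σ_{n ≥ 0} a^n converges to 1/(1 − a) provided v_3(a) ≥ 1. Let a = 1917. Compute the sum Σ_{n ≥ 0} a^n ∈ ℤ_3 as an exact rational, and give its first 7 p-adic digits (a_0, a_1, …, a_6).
Σ a^n = 1/(1 − a) = -1/1916;  first 7 digits = (1, 0, 0, 2, 2, 1, 0)

v_3(a) = 3 ≥ 1, so the series converges in ℤ_3 to 1/(1 − a) = 1/(1 − 1917) = -1/1916. Expand this rational in ℤ_3: compute digits iteratively via d_i = x_i mod 3, x_{i+1} = (x_i − d_i)/3. The first 7 digits are (1, 0, 0, 2, 2, 1, 0).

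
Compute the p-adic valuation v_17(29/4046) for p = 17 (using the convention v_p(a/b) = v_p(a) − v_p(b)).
v_17(29/4046) = -2

Factor powers of 17 from the numerator and denominator of the reduced fraction: 29 = 17^0 · 29 and 4046 = 17^2 · 14. Apply v_p(a/b) = v_p(a) − v_p(b): v_17(29/4046) = 0 − 2 = -2.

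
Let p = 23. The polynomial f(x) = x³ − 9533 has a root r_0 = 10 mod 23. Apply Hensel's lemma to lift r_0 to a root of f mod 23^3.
r_2 = 3253 (mod 12167)

Hensel: r_{i+1} = r_i − f(r_i)/f′(r_i) mod 23^{i+2}, where f′(x) = 3x². Iterate:
  r_0 = 10 (mod 23)
  r_1 = 79 (mod 529)
  r_2 = 3253 (mod 12167)
Final: r = 3253 with f(r) ≡ 0 mod 23^3.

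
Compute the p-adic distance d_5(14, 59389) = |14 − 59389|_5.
d_5(14, 59389) = 1/3125

Step 1 — x − y = 14 − 59389 = -59375. Step 2 — v_5(-59375) = 5 (factor: -59375 = −(5^5 · 19); the sign does not affect v_p). Step 3 — |x − y|_5 = 5^{-5} = 1/3125.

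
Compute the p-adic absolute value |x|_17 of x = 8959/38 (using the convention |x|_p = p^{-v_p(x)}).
|8959/38|_17 = 1/289

Step 1 — compute v_17(x) by factoring powers of 17 out of the numerator and denominator: v_17(8959/38) = 2. Step 2 — apply |x|_p = p^{-v_p(x)} = 17^{-2} = 1/289.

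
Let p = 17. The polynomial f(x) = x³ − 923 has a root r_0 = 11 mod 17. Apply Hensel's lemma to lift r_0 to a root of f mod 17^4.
r_3 = 62078 (mod 83521)

Hensel: r_{i+1} = r_i − f(r_i)/f′(r_i) mod 17^{i+2}, where f′(x) = 3x². Iterate:
  r_0 = 11 (mod 17)
  r_1 = 232 (mod 289)
  r_2 = 3122 (mod 4913)
  r_3 = 62078 (mod 83521)
Final: r = 62078 with f(r) ≡ 0 mod 17^4.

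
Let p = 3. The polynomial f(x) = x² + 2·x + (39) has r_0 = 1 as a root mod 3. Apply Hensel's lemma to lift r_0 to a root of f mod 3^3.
r_2 = 22 (mod 27)

Hensel: r_{i+1} = r_i − f(r_i)·(f′(r_i))^{-1} mod 3^{i+2}, f′(x) = 2x + 2. Iterate:
  r_0 = 1 (mod 3)
  r_1 = 4 (mod 9)
  r_2 = 22 (mod 27)
Final: r = 22 satisfies f(r) ≡ 0 mod 3^3.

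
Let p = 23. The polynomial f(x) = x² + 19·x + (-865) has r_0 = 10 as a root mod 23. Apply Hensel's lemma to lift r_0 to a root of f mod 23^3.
r_2 = 8014 (mod 12167)

Hensel: r_{i+1} = r_i − f(r_i)·(f′(r_i))^{-1} mod 23^{i+2}, f′(x) = 2x + 19. Iterate:
  r_0 = 10 (mod 23)
  r_1 = 79 (mod 529)
  r_2 = 8014 (mod 12167)
Final: r = 8014 satisfies f(r) ≡ 0 mod 23^3.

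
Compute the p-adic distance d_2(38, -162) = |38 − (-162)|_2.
d_2(38, -162) = 1/8

Step 1 — x − y = 38 − (-162) = 200. Step 2 — v_2(200) = 3 (factor: 200 = (2^3 · 25); the sign does not affect v_p). Step 3 — |x − y|_2 = 2^{-3} = 1/8.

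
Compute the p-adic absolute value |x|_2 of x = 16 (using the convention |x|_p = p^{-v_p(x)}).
|16|_2 = 1/16

Step 1 — compute v_2(x) by factoring powers of 2 out of the numerator and denominator: v_2(16) = 4. Step 2 — apply |x|_p = p^{-v_p(x)} = 2^{-4} = 1/16.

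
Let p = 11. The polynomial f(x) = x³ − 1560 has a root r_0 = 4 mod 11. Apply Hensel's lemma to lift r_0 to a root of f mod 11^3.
r_2 = 1225 (mod 1331)

Hensel: r_{i+1} = r_i − f(r_i)/f′(r_i) mod 11^{i+2}, where f′(x) = 3x². Iterate:
  r_0 = 4 (mod 11)
  r_1 = 15 (mod 121)
  r_2 = 1225 (mod 1331)
Final: r = 1225 with f(r) ≡ 0 mod 11^3.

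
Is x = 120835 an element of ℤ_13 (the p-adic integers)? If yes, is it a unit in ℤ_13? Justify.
x ∈ ℤ_13 but not a unit; v_13(x) = 3 > 0

ℤ_13 = {x ∈ ℚ_13 : v_13(x) ≥ 0} and ℤ_13^× = {x ∈ ℤ_13 : v_13(x) = 0}. Here v_13(120835) = v_13(num) − v_13(den) = 3; compare against these criteria.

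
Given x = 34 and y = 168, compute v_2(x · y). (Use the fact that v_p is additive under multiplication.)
v_2(5712) = 4

v_p(x) = 1 (factor: 34 = 2^1 · 17); v_p(y) = 3 (factor: 168 = 2^3 · 21). Additivity: v_p(xy) = v_p(x) + v_p(y) = 1 + 3 = 4. (Direct check: xy = 5712 = 2^4 · (357).)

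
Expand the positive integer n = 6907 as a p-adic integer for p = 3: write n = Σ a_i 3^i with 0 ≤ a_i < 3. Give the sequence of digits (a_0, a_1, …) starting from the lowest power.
(a_0, a_1, …) = (1, 1, 2, 0, 1, 1, 0, 0, 1)

Repeated division by 3 gives the digits low-to-high: 6907 = 1 + 1·3^1 + 2·3^2 + 1·3^4 + 1·3^5 + 1·3^8. Digit sequence: (1, 1, 2, 0, 1, 1, 0, 0, 1).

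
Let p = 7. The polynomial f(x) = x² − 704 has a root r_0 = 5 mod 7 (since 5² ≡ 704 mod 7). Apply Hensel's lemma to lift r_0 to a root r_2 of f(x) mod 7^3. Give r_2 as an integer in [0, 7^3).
r_2 = 19 (mod 343)

Hensel's recurrence: r_{i+1} = r_i − f(r_i)·(f′(r_i))^{-1} mod 7^{i+2}, with f′(x) = 2x. Iterate:
  r_0 = 5 (mod 7)
  r_1 = 19 (mod 49)
  r_2 = 19 (mod 343)
Final: r_2 = 19, and one checks f(r_2) ≡ 0 mod 7^3.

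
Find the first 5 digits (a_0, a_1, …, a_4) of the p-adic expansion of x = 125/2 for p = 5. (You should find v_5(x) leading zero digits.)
(a_0, …, a_4) = (0, 0, 0, 3, 2)

v_5(125/2) = 3, so a_0 = ... = a_2 = 0. Factor out: x = 5^3 · u with u = 1/2 a unit in ℤ_5. Expand u iteratively via a_{v+i} = u_i mod 5, u_{i+1} = (u_i − a_{v+i})/5:
  u_0 = 1/2;  a_3 = 3;  u_1 = (u_0 − 3)/5 = -1/2
  u_1 = -1/2;  a_4 = 2;  u_2 = (u_1 − 2)/5 = -1/2
Digits: (0, 0, 0, 3, 2).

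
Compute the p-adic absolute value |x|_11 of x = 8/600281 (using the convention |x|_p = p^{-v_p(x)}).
|8/600281|_11 = 14641

Step 1 — compute v_11(x) by factoring powers of 11 out of the numerator and denominator: v_11(8/600281) = -4. Step 2 — apply |x|_p = p^{-v_p(x)} = 11^{4} = 14641.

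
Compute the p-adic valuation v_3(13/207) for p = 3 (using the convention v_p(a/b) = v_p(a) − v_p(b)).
v_3(13/207) = -2

Factor powers of 3 from the numerator and denominator of the reduced fraction: 13 = 3^0 · 13 and 207 = 3^2 · 23. Apply v_p(a/b) = v_p(a) − v_p(b): v_3(13/207) = 0 − 2 = -2.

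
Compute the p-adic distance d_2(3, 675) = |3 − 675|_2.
d_2(3, 675) = 1/32

Step 1 — x − y = 3 − 675 = -672. Step 2 — v_2(-672) = 5 (factor: -672 = −(2^5 · 21); the sign does not affect v_p). Step 3 — |x − y|_2 = 2^{-5} = 1/32.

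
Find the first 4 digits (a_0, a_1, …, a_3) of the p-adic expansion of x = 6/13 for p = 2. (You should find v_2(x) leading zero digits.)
(a_0, …, a_3) = (0, 1, 1, 1)

v_2(6/13) = 1, so a_0 = ... = a_0 = 0. Factor out: x = 2^1 · u with u = 3/13 a unit in ℤ_2. Expand u iteratively via a_{v+i} = u_i mod 2, u_{i+1} = (u_i − a_{v+i})/2:
  u_0 = 3/13;  a_1 = 1;  u_1 = (u_0 − 1)/2 = -5/13
  u_1 = -5/13;  a_2 = 1;  u_2 = (u_1 − 1)/2 = -9/13
  u_2 = -9/13;  a_3 = 1;  u_3 = (u_2 − 1)/2 = -11/13
Digits: (0, 1, 1, 1).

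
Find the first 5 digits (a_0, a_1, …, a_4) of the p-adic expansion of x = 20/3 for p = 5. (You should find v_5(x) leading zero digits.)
(a_0, …, a_4) = (0, 3, 3, 1, 3)

v_5(20/3) = 1, so a_0 = ... = a_0 = 0. Factor out: x = 5^1 · u with u = 4/3 a unit in ℤ_5. Expand u iteratively via a_{v+i} = u_i mod 5, u_{i+1} = (u_i − a_{v+i})/5:
  u_0 = 4/3;  a_1 = 3;  u_1 = (u_0 − 3)/5 = -1/3
  u_1 = -1/3;  a_2 = 3;  u_2 = (u_1 − 3)/5 = -2/3
  u_2 = -2/3;  a_3 = 1;  u_3 = (u_2 − 1)/5 = -1/3
  u_3 = -1/3;  a_4 = 3;  u_4 = (u_3 − 3)/5 = -2/3
Digits: (0, 3, 3, 1, 3).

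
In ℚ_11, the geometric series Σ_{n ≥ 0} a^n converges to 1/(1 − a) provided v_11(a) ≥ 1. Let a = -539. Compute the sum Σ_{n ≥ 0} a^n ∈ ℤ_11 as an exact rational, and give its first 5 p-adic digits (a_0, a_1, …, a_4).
Σ a^n = 1/(1 − a) = 1/540;  first 5 digits = (1, 6, 9, 4, 3)

v_11(a) = 1 ≥ 1, so the series converges in ℤ_11 to 1/(1 − a) = 1/(1 − (-539)) = 1/540. Expand this rational in ℤ_11: compute digits iteratively via d_i = x_i mod 11, x_{i+1} = (x_i − d_i)/11. The first 5 digits are (1, 6, 9, 4, 3).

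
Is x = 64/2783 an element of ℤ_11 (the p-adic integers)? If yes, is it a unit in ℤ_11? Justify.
x ∉ ℤ_11 (v_11(x) = -2 < 0)

ℤ_11 = {x ∈ ℚ_11 : v_11(x) ≥ 0} and ℤ_11^× = {x ∈ ℤ_11 : v_11(x) = 0}. Here v_11(64/2783) = v_11(num) − v_11(den) = -2; compare against these criteria.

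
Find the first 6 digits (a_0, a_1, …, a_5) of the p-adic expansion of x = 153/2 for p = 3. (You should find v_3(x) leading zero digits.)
(a_0, …, a_5) = (0, 0, 1, 1, 2, 1)

v_3(153/2) = 2, so a_0 = ... = a_1 = 0. Factor out: x = 3^2 · u with u = 17/2 a unit in ℤ_3. Expand u iteratively via a_{v+i} = u_i mod 3, u_{i+1} = (u_i − a_{v+i})/3:
  u_0 = 17/2;  a_2 = 1;  u_1 = (u_0 − 1)/3 = 5/2
  u_1 = 5/2;  a_3 = 1;  u_2 = (u_1 − 1)/3 = 1/2
  u_2 = 1/2;  a_4 = 2;  u_3 = (u_2 − 2)/3 = -1/2
  u_3 = -1/2;  a_5 = 1;  u_4 = (u_3 − 1)/3 = -1/2
Digits: (0, 0, 1, 1, 2, 1).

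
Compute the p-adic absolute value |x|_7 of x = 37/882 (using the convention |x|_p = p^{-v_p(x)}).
|37/882|_7 = 49

Step 1 — compute v_7(x) by factoring powers of 7 out of the numerator and denominator: v_7(37/882) = -2. Step 2 — apply |x|_p = p^{-v_p(x)} = 7^{2} = 49.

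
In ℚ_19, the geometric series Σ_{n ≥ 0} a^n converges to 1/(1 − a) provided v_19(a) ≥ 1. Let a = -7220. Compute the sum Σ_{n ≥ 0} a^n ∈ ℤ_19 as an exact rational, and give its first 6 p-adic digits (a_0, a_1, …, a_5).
Σ a^n = 1/(1 − a) = 1/7221;  first 6 digits = (1, 0, 18, 17, 0, 2)

v_19(a) = 2 ≥ 1, so the series converges in ℤ_19 to 1/(1 − a) = 1/(1 − (-7220)) = 1/7221. Expand this rational in ℤ_19: compute digits iteratively via d_i = x_i mod 19, x_{i+1} = (x_i − d_i)/19. The first 6 digits are (1, 0, 18, 17, 0, 2).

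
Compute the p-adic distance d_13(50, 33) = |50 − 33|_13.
d_13(50, 33) = 1

Step 1 — x − y = 50 − 33 = 17. Step 2 — v_13(17) = 0 (factor: 17 = (13^0 · 17); the sign does not affect v_p). Step 3 — |x − y|_13 = 13^{0} = 1.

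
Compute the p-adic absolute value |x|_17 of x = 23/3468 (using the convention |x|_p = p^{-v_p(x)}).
|23/3468|_17 = 289

Step 1 — compute v_17(x) by factoring powers of 17 out of the numerator and denominator: v_17(23/3468) = -2. Step 2 — apply |x|_p = p^{-v_p(x)} = 17^{2} = 289.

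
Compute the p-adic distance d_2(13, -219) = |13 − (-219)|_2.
d_2(13, -219) = 1/8

Step 1 — x − y = 13 − (-219) = 232. Step 2 — v_2(232) = 3 (factor: 232 = (2^3 · 29); the sign does not affect v_p). Step 3 — |x − y|_2 = 2^{-3} = 1/8.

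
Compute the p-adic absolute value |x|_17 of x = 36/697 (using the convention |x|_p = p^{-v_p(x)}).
|36/697|_17 = 17

Step 1 — compute v_17(x) by factoring powers of 17 out of the numerator and denominator: v_17(36/697) = -1. Step 2 — apply |x|_p = p^{-v_p(x)} = 17^{1} = 17.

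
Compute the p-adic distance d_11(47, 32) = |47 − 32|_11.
d_11(47, 32) = 1

Step 1 — x − y = 47 − 32 = 15. Step 2 — v_11(15) = 0 (factor: 15 = (11^0 · 15); the sign does not affect v_p). Step 3 — |x − y|_11 = 11^{0} = 1.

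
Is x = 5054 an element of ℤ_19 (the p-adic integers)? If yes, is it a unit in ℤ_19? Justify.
x ∈ ℤ_19 but not a unit; v_19(x) = 2 > 0

ℤ_19 = {x ∈ ℚ_19 : v_19(x) ≥ 0} and ℤ_19^× = {x ∈ ℤ_19 : v_19(x) = 0}. Here v_19(5054) = v_19(num) − v_19(den) = 2; compare against these criteria.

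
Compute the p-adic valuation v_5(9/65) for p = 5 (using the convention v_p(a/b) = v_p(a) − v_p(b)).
v_5(9/65) = -1

Factor powers of 5 from the numerator and denominator of the reduced fraction: 9 = 5^0 · 9 and 65 = 5^1 · 13. Apply v_p(a/b) = v_p(a) − v_p(b): v_5(9/65) = 0 − 1 = -1.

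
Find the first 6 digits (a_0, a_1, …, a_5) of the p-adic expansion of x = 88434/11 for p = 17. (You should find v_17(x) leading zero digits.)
(a_0, …, a_5) = (0, 0, 0, 14, 7, 15)

v_17(88434/11) = 3, so a_0 = ... = a_2 = 0. Factor out: x = 17^3 · u with u = 18/11 a unit in ℤ_17. Expand u iteratively via a_{v+i} = u_i mod 17, u_{i+1} = (u_i − a_{v+i})/17:
  u_0 = 18/11;  a_3 = 14;  u_1 = (u_0 − 14)/17 = -8/11
  u_1 = -8/11;  a_4 = 7;  u_2 = (u_1 − 7)/17 = -5/11
  u_2 = -5/11;  a_5 = 15;  u_3 = (u_2 − 15)/17 = -10/11
Digits: (0, 0, 0, 14, 7, 15).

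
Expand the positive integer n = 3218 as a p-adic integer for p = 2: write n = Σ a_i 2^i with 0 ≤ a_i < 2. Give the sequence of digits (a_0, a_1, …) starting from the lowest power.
(a_0, a_1, …) = (0, 1, 0, 0, 1, 0, 0, 1, 0, 0, 1, 1)

Repeated division by 2 gives the digits low-to-high: 3218 = 1·2^1 + 1·2^4 + 1·2^7 + 1·2^10 + 1·2^11. Digit sequence: (0, 1, 0, 0, 1, 0, 0, 1, 0, 0, 1, 1).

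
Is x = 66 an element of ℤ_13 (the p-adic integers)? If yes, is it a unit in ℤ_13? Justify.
x ∈ ℤ_13^× (unit); v_13(x) = 0

ℤ_13 = {x ∈ ℚ_13 : v_13(x) ≥ 0} and ℤ_13^× = {x ∈ ℤ_13 : v_13(x) = 0}. Here v_13(66) = v_13(num) − v_13(den) = 0; compare against these criteria.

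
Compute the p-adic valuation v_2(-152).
v_2(-152) = 3

v_2(n) is the largest exponent k such that 2^k divides n. Factor out: -152 = -2^3 · 19. (Sign doesn't affect v_p.) So v_2(-152) = 3.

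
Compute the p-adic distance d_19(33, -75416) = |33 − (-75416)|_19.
d_19(33, -75416) = 1/6859

Step 1 — x − y = 33 − (-75416) = 75449. Step 2 — v_19(75449) = 3 (factor: 75449 = (19^3 · 11); the sign does not affect v_p). Step 3 — |x − y|_19 = 19^{-3} = 1/6859.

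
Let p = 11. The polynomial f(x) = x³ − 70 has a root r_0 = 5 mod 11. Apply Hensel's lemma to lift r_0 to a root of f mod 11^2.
r_1 = 93 (mod 121)

Hensel: r_{i+1} = r_i − f(r_i)/f′(r_i) mod 11^{i+2}, where f′(x) = 3x². Iterate:
  r_0 = 5 (mod 11)
  r_1 = 93 (mod 121)
Final: r = 93 with f(r) ≡ 0 mod 11^2.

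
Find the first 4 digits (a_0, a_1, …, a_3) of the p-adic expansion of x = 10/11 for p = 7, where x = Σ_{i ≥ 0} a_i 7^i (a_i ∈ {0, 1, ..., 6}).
(a_0, …, a_3) = (6, 5, 3, 2)

v_7(10/11) = 0 (numerator and denominator both coprime to 7), so x ∈ ℤ_7^×. Compute digits iteratively via a_i = x_i mod 7, x_{i+1} = (x_i − a_i)/7, with x_0 = x:
  x_0 = 10/11;  a_0 = 6;  x_1 = (x_0 − 6)/7 = -8/11
  x_1 = -8/11;  a_1 = 5;  x_2 = (x_1 − 5)/7 = -9/11
  x_2 = -9/11;  a_2 = 3;  x_3 = (x_2 − 3)/7 = -6/11
  x_3 = -6/11;  a_3 = 2;  x_4 = (x_3 − 2)/7 = -4/11
Digits: (6, 5, 3, 2).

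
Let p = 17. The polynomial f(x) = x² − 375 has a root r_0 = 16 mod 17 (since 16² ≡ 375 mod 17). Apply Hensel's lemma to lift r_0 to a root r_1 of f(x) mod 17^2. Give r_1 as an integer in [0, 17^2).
r_1 = 101 (mod 289)

Hensel's recurrence: r_{i+1} = r_i − f(r_i)·(f′(r_i))^{-1} mod 17^{i+2}, with f′(x) = 2x. Iterate:
  r_0 = 16 (mod 17)
  r_1 = 101 (mod 289)
Final: r_1 = 101, and one checks f(r_1) ≡ 0 mod 17^2.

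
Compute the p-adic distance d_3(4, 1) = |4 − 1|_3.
d_3(4, 1) = 1/3

Step 1 — x − y = 4 − 1 = 3. Step 2 — v_3(3) = 1 (factor: 3 = (3^1 · 1); the sign does not affect v_p). Step 3 — |x − y|_3 = 3^{-1} = 1/3.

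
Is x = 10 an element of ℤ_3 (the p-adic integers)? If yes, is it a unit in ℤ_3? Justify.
x ∈ ℤ_3^× (unit); v_3(x) = 0

ℤ_3 = {x ∈ ℚ_3 : v_3(x) ≥ 0} and ℤ_3^× = {x ∈ ℤ_3 : v_3(x) = 0}. Here v_3(10) = v_3(num) − v_3(den) = 0; compare against these criteria.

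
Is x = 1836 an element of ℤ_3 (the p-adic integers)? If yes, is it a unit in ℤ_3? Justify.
x ∈ ℤ_3 but not a unit; v_3(x) = 3 > 0

ℤ_3 = {x ∈ ℚ_3 : v_3(x) ≥ 0} and ℤ_3^× = {x ∈ ℤ_3 : v_3(x) = 0}. Here v_3(1836) = v_3(num) − v_3(den) = 3; compare against these criteria.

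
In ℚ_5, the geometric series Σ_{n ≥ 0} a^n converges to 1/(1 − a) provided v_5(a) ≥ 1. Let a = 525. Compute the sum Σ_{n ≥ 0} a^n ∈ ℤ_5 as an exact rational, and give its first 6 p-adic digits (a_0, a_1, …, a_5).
Σ a^n = 1/(1 − a) = -1/524;  first 6 digits = (1, 0, 1, 4, 1, 3)

v_5(a) = 2 ≥ 1, so the series converges in ℤ_5 to 1/(1 − a) = 1/(1 − 525) = -1/524. Expand this rational in ℤ_5: compute digits iteratively via d_i = x_i mod 5, x_{i+1} = (x_i − d_i)/5. The first 6 digits are (1, 0, 1, 4, 1, 3).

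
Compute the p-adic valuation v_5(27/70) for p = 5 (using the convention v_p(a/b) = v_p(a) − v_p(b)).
v_5(27/70) = -1

Factor powers of 5 from the numerator and denominator of the reduced fraction: 27 = 5^0 · 27 and 70 = 5^1 · 14. Apply v_p(a/b) = v_p(a) − v_p(b): v_5(27/70) = 0 − 1 = -1.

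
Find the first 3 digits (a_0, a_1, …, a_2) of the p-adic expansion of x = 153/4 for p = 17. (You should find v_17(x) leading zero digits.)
(a_0, …, a_2) = (0, 15, 12)

v_17(153/4) = 1, so a_0 = ... = a_0 = 0. Factor out: x = 17^1 · u with u = 9/4 a unit in ℤ_17. Expand u iteratively via a_{v+i} = u_i mod 17, u_{i+1} = (u_i − a_{v+i})/17:
  u_0 = 9/4;  a_1 = 15;  u_1 = (u_0 − 15)/17 = -3/4
  u_1 = -3/4;  a_2 = 12;  u_2 = (u_1 − 12)/17 = -3/4
Digits: (0, 15, 12).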